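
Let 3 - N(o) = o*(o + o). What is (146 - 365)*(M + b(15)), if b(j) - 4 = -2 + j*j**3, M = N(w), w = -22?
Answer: -10875978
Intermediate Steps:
N(o) = 3 - 2*o**2 (N(o) = 3 - o*(o + o) = 3 - o*2*o = 3 - 2*o**2)
M = -965 (M = 3 - 2*(-22)**2 = 3 - 2*484 = 3 - 968 = -965)
b(j) = 2 + j**4 (b(j) = 4 + (-2 + j*j**3) = 4 + (-2 + j**4) = 2 + j**4)
(146 - 365)*(M + b(15)) = (146 - 365)*(-965 + (2 + 15**4)) = -219*(-965 + (2 + 50625)) = -219*(-965 + 50627) = -219*49662 = -10875978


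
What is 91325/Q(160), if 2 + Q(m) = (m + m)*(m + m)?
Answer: 91325/102398 ≈ 0.89186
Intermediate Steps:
Q(m) = -2 + 4*m**2 (Q(m) = -2 + (m + m)*(m + m) = -2 + (2*m)*(2*m) = -2 + 4*m**2)
91325/Q(160) = 91325/(-2 + 4*160**2) = 91325/(-2 + 4*25600) = 91325/(-2 + 102400) = 91325/102398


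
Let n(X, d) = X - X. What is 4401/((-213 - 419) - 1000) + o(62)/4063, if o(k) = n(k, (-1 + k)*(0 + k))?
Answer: -1467/544 ≈ -2.6967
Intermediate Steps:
n(X, d) = 0
o(k) = 0
4401/((-213 - 419) - 1000) + o(62)/4063 = 4401/((-213 - 419) - 1000) + 0/4063 = 4401/(-632 - 1000) + 0*(1/4063) = 4401/(-1632) + 0 = 4401*(-1/1632) + 0 = -1467/544 + 0 = -1467/544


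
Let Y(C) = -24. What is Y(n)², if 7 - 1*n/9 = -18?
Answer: 576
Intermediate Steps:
n = 225 (n = 63 - 9*(-18) = 63 + 162 = 225)
Y(n)² = (-24)² = 576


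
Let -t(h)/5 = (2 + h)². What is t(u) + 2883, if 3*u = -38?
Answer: 20827/9 ≈ 2314.1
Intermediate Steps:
u = -38/3 (u = (⅓)*(-38) = -38/3 ≈ -12.667)
t(h) = -5*(2 + h)²
t(u) + 2883 = -5*(2 - 38/3)² + 2883 = -5*(-32/3)² + 2883 = -5*1024/9 + 2883 = -5120/9 + 2883 = 20827/9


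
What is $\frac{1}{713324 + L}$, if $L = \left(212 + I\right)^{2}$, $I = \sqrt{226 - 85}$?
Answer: $\frac{252803}{191719620955} - \frac{424 \sqrt{141}}{575158862865} \approx 1.3099 \cdot 10^{-6}$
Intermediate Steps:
$I = \sqrt{141} \approx 11.874$
$L = \left(212 + \sqrt{141}\right)^{2} \approx 50120.0$
$\frac{1}{713324 + L} = \frac{1}{713324 + \left(212 + \sqrt{141}\right)^{2}}$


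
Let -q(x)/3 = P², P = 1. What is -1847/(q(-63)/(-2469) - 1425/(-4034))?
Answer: -6132006754/1176809 ≈ -5210.7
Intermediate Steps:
q(x) = -3 (q(x) = -3*1² = -3*1 = -3)
-1847/(q(-63)/(-2469) - 1425/(-4034)) = -1847/(-3/(-2469) - 1425/(-4034)) = -1847/(-3*(-1/2469) - 1425*(-1/4034)) = -1847/(1/823 + 1425/4034) = -1847/1176809/3319982 = -1847*3319982/1176809 = -6132006754/1176809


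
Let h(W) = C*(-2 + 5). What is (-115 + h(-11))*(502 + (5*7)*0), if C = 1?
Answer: -56224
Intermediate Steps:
h(W) = 3 (h(W) = 1*(-2 + 5) = 1*3 = 3)
(-115 + h(-11))*(502 + (5*7)*0) = (-115 + 3)*(502 + (5*7)*0) = -112*(502 + 35*0) = -112*(502 + 0) = -112*502 = -56224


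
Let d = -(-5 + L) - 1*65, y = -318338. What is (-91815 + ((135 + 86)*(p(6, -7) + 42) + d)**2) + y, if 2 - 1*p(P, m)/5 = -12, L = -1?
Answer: 609334096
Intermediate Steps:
p(P, m) = 70 (p(P, m) = 10 - 5*(-12) = 10 + 60 = 70)
d = -59 (d = -(-5 - 1) - 1*65 = -1*(-6) - 65 = 6 - 65 = -59)
(-91815 + ((135 + 86)*(p(6, -7) + 42) + d)**2) + y = (-91815 + ((135 + 86)*(70 + 42) - 59)**2) - 318338 = (-91815 + (221*112 - 59)**2) - 318338 = (-91815 + (24752 - 59)**2) - 318338 = (-91815 + 24693**2) - 318338 = (-91815 + 609744249) - 318338 = 609652434 - 318338 = 609334096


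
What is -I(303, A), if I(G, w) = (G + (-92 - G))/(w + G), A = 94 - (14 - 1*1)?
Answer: 23/96 ≈ 0.23958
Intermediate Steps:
A = 81 (A = 94 - (14 - 1) = 94 - 1*13 = 94 - 13 = 81)
I(G, w) = -92/(G + w)
-I(303, A) = -(-92)/(303 + 81) = -(-92)/384 = -1*(-23/96) = 23/96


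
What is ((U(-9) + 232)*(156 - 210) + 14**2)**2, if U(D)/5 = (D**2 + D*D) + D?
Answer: 2877464164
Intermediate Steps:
U(D) = 5*D + 10*D**2 (U(D) = 5*((D**2 + D*D) + D) = 5*((D**2 + D**2) + D) = 5*(2*D**2 + D) = 5*(D + 2*D**2) = 5*D + 10*D**2)
((U(-9) + 232)*(156 - 210) + 14**2)**2 = ((5*(-9)*(1 + 2*(-9)) + 232)*(156 - 210) + 14**2)**2 = ((5*(-9)*(1 - 18) + 232)*(-54) + 196)**2 = ((5*(-9)*(-17) + 232)*(-54) + 196)**2 = ((765 + 232)*(-54) + 196)**2 = (997*(-54) + 196)**2 = (-53838 + 196)**2 = (-53642)**2 = 2877464164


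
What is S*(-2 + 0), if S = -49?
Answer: 98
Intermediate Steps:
S*(-2 + 0) = -49*(-2 + 0) = -49*(-2) = 98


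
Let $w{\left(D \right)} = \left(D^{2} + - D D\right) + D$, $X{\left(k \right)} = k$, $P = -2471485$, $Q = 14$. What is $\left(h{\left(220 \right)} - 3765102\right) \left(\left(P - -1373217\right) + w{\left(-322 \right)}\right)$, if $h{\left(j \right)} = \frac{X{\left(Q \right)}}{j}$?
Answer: $\frac{45499336698967}{11} \approx 4.1363 \cdot 10^{12}$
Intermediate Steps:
$h{\left(j \right)} = \frac{14}{j}$
$w{\left(D \right)} = D$ ($w{\left(D \right)} = \left(D^{2} - D^{2}\right) + D = 0 + D = D$)
$\left(h{\left(220 \right)} - 3765102\right) \left(\left(P - -1373217\right) + w{\left(-322 \right)}\right) = \left(\frac{14}{220} - 3765102\right) \left(\left(-2471485 - -1373217\right) - 322\right) = \left(14 \cdot \frac{1}{220} - 3765102\right) \left(\left(-2471485 + 1373217\right) - 322\right) = \left(\frac{7}{110} - 3765102\right) \left(-1098268 - 322\right) = \left(- \frac{414161213}{110}\right) \left(-1098590\right) = \frac{45499336698967}{11}$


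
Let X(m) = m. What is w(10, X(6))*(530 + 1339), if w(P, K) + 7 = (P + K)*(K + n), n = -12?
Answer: -192507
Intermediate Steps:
w(P, K) = -7 + (-12 + K)*(K + P) (w(P, K) = -7 + (P + K)*(K - 12) = -7 + (K + P)*(-12 + K) = -7 + (-12 + K)*(K + P))
w(10, X(6))*(530 + 1339) = (-7 + 6² - 12*6 - 12*10 + 6*10)*(530 + 1339) = (-7 + 36 - 72 - 120 + 60)*1869 = -103*1869 = -192507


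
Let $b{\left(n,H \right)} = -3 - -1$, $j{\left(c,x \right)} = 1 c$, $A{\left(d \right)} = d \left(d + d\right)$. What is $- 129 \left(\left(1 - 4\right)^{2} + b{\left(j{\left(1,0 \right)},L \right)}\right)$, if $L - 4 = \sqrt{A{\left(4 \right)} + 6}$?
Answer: $-903$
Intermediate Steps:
$A{\left(d \right)} = 2 d^{2}$ ($A{\left(d \right)} = d 2 d = 2 d^{2}$)
$j{\left(c,x \right)} = c$
$L = 4 + \sqrt{38}$ ($L = 4 + \sqrt{2 \cdot 4^{2} + 6} = 4 + \sqrt{2 \cdot 16 + 6} = 4 + \sqrt{32 + 6} = 4 + \sqrt{38} \approx 10.164$)
$b{\left(n,H \right)} = -2$ ($b{\left(n,H \right)} = -3 + 1 = -2$)
$- 129 \left(\left(1 - 4\right)^{2} + b{\left(j{\left(1,0 \right)},L \right)}\right) = - 129 \left(\left(1 - 4\right)^{2} - 2\right) = - 129 \left(\left(-3\right)^{2} - 2\right) = - 129 \left(9 - 2\right) = \left(-129\right) 7 = -903$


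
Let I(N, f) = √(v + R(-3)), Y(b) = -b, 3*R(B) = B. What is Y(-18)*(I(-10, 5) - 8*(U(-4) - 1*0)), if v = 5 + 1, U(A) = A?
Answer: 576 + 18*√5 ≈ 616.25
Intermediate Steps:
R(B) = B/3
v = 6
I(N, f) = √5 (I(N, f) = √(6 + (⅓)*(-3)) = √(6 - 1) = √5)
Y(-18)*(I(-10, 5) - 8*(U(-4) - 1*0)) = (-1*(-18))*(√5 - 8*(-4 - 1*0)) = 18*(√5 - 8*(-4 + 0)) = 18*(√5 - 8*(-4)) = 18*(√5 + 32) = 18*(32 + √5) = 576 + 18*√5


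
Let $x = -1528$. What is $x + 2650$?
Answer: $1122$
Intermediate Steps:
$x + 2650 = -1528 + 2650 = 1122$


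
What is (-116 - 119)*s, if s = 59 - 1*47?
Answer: -2820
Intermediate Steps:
s = 12 (s = 59 - 47 = 12)
(-116 - 119)*s = (-116 - 119)*12 = -235*12 = -2820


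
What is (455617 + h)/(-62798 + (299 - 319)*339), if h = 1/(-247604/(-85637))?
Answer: -112812677305/17227791112 ≈ -6.5483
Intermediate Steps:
h = 85637/247604 (h = 1/(-247604*(-1/85637)) = 1/(247604/85637) = 85637/247604 ≈ 0.34586)
(455617 + h)/(-62798 + (299 - 319)*339) = (455617 + 85637/247604)/(-62798 + (299 - 319)*339) = 112812677305/(247604*(-62798 - 20*339)) = 112812677305/(247604*(-62798 - 6780)) = (112812677305/247604)/(-69578) = (112812677305/247604)*(-1/69578) = -112812677305/17227791112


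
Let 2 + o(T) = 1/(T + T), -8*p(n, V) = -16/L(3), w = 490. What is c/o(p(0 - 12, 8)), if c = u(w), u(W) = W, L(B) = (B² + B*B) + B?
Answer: 1960/13 ≈ 150.77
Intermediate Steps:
L(B) = B + 2*B² (L(B) = (B² + B²) + B = 2*B² + B = B + 2*B²)
p(n, V) = 2/21 (p(n, V) = -(-2)/(3*(1 + 2*3)) = -(-2)/(3*(1 + 6)) = -(-2)/(3*7) = -(-2)/21 = -⅛*(-16/21) = 2/21)
o(T) = -2 + 1/(2*T) (o(T) = -2 + 1/(T + T) = -2 + 1/(2*T))
c = 490
c/o(p(0 - 12, 8)) = 490/(-2 + 1/(2*(2/21))) = 490/(-2 + (½)*(21/2)) = 490/(-2 + 21/4) = 490/(13/4) = 490*(4/13) = 1960/13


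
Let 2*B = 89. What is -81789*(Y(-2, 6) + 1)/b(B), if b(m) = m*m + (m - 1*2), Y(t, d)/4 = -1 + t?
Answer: 1199572/2697 ≈ 444.78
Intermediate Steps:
B = 89/2 (B = (1/2)*89 = 89/2 ≈ 44.500)
Y(t, d) = -4 + 4*t (Y(t, d) = 4*(-1 + t) = -4 + 4*t)
b(m) = -2 + m + m**2 (b(m) = m**2 + (m - 2) = m**2 + (-2 + m) = -2 + m + m**2)
-81789*(Y(-2, 6) + 1)/b(B) = -81789*((-4 + 4*(-2)) + 1)/(-2 + 89/2 + (89/2)**2) = -81789*((-4 - 8) + 1)/(-2 + 89/2 + 7921/4) = -81789/(8091/(4*(-12 + 1))) = -81789/((8091/4)/(-11)) = -81789/((8091/4)*(-1/11)) = -81789/(-8091/44) = -81789*(-44/8091) = 1199572/2697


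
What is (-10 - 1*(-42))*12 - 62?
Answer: 322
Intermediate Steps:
(-10 - 1*(-42))*12 - 62 = (-10 + 42)*12 - 62 = 32*12 - 62 = 384 - 62 = 322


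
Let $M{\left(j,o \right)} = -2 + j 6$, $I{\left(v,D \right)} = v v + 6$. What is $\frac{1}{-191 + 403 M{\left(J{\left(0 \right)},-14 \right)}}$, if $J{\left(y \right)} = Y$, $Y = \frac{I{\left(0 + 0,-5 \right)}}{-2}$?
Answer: $- \frac{1}{8251} \approx -0.0001212$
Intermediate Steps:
$I{\left(v,D \right)} = 6 + v^{2}$ ($I{\left(v,D \right)} = v^{2} + 6 = 6 + v^{2}$)
$Y = -3$ ($Y = \frac{6 + \left(0 + 0\right)^{2}}{-2} = \left(6 + 0^{2}\right) \left(- \frac{1}{2}\right) = \left(6 + 0\right) \left(- \frac{1}{2}\right) = 6 \left(- \frac{1}{2}\right) = -3$)
$J{\left(y \right)} = -3$
$M{\left(j,o \right)} = -2 + 6 j$
$\frac{1}{-191 + 403 M{\left(J{\left(0 \right)},-14 \right)}} = \frac{1}{-191 + 403 \left(-2 + 6 \left(-3\right)\right)} = \frac{1}{-191 + 403 \left(-2 - 18\right)} = \frac{1}{-191 + 403 \left(-20\right)} = \frac{1}{-191 - 8060} = \frac{1}{-8251} = - \frac{1}{8251}$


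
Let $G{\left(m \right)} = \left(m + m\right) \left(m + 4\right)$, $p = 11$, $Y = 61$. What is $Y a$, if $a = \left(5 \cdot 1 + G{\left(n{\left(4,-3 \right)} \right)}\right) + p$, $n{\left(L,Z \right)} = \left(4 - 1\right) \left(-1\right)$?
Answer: $610$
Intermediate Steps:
$n{\left(L,Z \right)} = -3$ ($n{\left(L,Z \right)} = 3 \left(-1\right) = -3$)
$G{\left(m \right)} = 2 m \left(4 + m\right)$
$a = 10$ ($a = \left(5 \cdot 1 + 2 \left(-3\right) \left(4 - 3\right)\right) + 11 = \left(5 + 2 \left(-3\right) 1\right) + 11 = \left(5 - 6\right) + 11 = -1 + 11 = 10$)
$Y a = 61 \cdot 10 = 610$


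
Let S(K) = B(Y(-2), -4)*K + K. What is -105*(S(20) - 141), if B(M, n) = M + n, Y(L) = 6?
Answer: 8505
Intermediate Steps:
S(K) = 3*K (S(K) = (6 - 4)*K + K = 2*K + K = 3*K)
-105*(S(20) - 141) = -105*(3*20 - 141) = -105*(60 - 141) = -105*(-81) = 8505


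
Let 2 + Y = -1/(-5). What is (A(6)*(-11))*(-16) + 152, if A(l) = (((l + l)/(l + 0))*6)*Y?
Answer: -18248/5 ≈ -3649.6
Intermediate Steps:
Y = -9/5 (Y = -2 - 1/(-5) = -2 - 1*(-⅕) = -2 + ⅕ = -9/5 ≈ -1.8000)
A(l) = -108/5 (A(l) = (((l + l)/(l + 0))*6)*(-9/5) = (((2*l)/l)*6)*(-9/5) = (2*6)*(-9/5) = 12*(-9/5) = -108/5)
(A(6)*(-11))*(-16) + 152 = -108/5*(-11)*(-16) + 152 = (1188/5)*(-16) + 152 = -19008/5 + 152 = -18248/5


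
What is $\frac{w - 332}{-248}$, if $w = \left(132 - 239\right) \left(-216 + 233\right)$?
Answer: $\frac{2151}{248} \approx 8.6734$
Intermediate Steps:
$w = -1819$ ($w = \left(-107\right) 17 = -1819$)
$\frac{w - 332}{-248} = \frac{-1819 - 332}{-248} = \left(-2151\right) \left(- \frac{1}{248}\right) = \frac{2151}{248}$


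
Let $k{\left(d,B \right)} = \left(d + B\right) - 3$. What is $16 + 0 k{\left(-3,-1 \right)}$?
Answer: $16$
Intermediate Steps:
$k{\left(d,B \right)} = -3 + B + d$ ($k{\left(d,B \right)} = \left(B + d\right) - 3 = -3 + B + d$)
$16 + 0 k{\left(-3,-1 \right)} = 16 + 0 \left(-3 - 1 - 3\right) = 16 + 0 \left(-7\right) = 16 + 0 = 16$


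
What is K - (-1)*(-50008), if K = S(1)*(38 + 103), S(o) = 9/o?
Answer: -48739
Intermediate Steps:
K = 1269 (K = (9/1)*(38 + 103) = (9*1)*141 = 9*141 = 1269)
K - (-1)*(-50008) = 1269 - (-1)*(-50008) = 1269 - 1*50008 = 1269 - 50008 = -48739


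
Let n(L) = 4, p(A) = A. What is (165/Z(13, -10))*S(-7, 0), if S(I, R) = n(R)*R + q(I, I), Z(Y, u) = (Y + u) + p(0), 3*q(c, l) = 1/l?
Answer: -55/21 ≈ -2.6190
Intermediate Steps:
q(c, l) = 1/(3*l)
Z(Y, u) = Y + u (Z(Y, u) = (Y + u) + 0 = Y + u)
S(I, R) = 4*R + 1/(3*I)
(165/Z(13, -10))*S(-7, 0) = (165/(13 - 10))*(4*0 + (1/3)/(-7)) = (165/3)*(0 + (1/3)*(-1/7)) = (165*(1/3))*(0 - 1/21) = 55*(-1/21) = -55/21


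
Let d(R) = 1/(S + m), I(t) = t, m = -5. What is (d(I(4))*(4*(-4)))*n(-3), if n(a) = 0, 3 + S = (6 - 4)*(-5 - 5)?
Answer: 0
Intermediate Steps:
S = -23 (S = -3 + (6 - 4)*(-5 - 5) = -3 + 2*(-10) = -3 - 20 = -23)
d(R) = -1/28 (d(R) = 1/(-23 - 5) = 1/(-28) = -1/28)
(d(I(4))*(4*(-4)))*n(-3) = -(-4)/7*0 = -1/28*(-16)*0 = (4/7)*0 = 0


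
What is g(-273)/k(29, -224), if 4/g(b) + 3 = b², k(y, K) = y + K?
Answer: -2/7266285 ≈ -2.7524e-7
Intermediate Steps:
k(y, K) = K + y
g(b) = 4/(-3 + b²)
g(-273)/k(29, -224) = (4/(-3 + (-273)²))/(-224 + 29) = (4/(-3 + 74529))/(-195) = (4/74526)*(-1/195) = (4*(1/74526))*(-1/195) = (2/37263)*(-1/195) = -2/7266285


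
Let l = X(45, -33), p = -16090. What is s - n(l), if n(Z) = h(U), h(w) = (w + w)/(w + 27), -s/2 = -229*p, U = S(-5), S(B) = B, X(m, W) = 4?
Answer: -81061415/11 ≈ -7.3692e+6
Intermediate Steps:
l = 4
U = -5
s = -7369220 (s = -(-458)*(-16090) = -2*3684610 = -7369220)
h(w) = 2*w/(27 + w) (h(w) = (2*w)/(27 + w) = 2*w/(27 + w))
n(Z) = -5/11 (n(Z) = 2*(-5)/(27 - 5) = 2*(-5)/22 = 2*(-5)*(1/22) = -5/11)
s - n(l) = -7369220 - 1*(-5/11) = -7369220 + 5/11 = -81061415/11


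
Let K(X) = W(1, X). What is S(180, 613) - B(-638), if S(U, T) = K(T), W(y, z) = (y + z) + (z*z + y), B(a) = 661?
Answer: 375723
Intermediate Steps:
W(y, z) = z + z**2 + 2*y (W(y, z) = (y + z) + (z**2 + y) = (y + z) + (y + z**2) = z + z**2 + 2*y)
K(X) = 2 + X + X**2 (K(X) = X + X**2 + 2*1 = X + X**2 + 2 = 2 + X + X**2)
S(U, T) = 2 + T + T**2
S(180, 613) - B(-638) = (2 + 613 + 613**2) - 1*661 = (2 + 613 + 375769) - 661 = 376384 - 661 = 375723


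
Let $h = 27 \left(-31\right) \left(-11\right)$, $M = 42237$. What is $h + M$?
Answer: $51444$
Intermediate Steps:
$h = 9207$ ($h = \left(-837\right) \left(-11\right) = 9207$)
$h + M = 9207 + 42237 = 51444$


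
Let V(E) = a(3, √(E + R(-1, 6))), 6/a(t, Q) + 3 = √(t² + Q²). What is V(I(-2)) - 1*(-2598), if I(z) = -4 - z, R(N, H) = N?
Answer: 2592 - 2*√6 ≈ 2587.1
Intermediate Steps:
a(t, Q) = 6/(-3 + √(Q² + t²)) (a(t, Q) = 6/(-3 + √(t² + Q²)) = 6/(-3 + √(Q² + t²)))
V(E) = 6/(-3 + √(8 + E)) (V(E) = 6/(-3 + √((√(E - 1))² + 3²)) = 6/(-3 + √((√(-1 + E))² + 9)) = 6/(-3 + √((-1 + E) + 9)) = 6/(-3 + √(8 + E)))
V(I(-2)) - 1*(-2598) = 6/(-3 + √(8 + (-4 - 1*(-2)))) - 1*(-2598) = 6/(-3 + √(8 + (-4 + 2))) + 2598 = 6/(-3 + √(8 - 2)) + 2598 = 6/(-3 + √6) + 2598 = 2598 + 6/(-3 + √6)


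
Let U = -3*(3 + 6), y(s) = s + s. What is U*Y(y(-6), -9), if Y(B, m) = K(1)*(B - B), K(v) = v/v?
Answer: 0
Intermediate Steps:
y(s) = 2*s
U = -27 (U = -3*9 = -27)
K(v) = 1
Y(B, m) = 0 (Y(B, m) = 1*(B - B) = 1*0 = 0)
U*Y(y(-6), -9) = -27*0 = 0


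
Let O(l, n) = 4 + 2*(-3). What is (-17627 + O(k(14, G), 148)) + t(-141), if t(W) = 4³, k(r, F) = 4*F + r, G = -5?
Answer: -17565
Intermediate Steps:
k(r, F) = r + 4*F
t(W) = 64
O(l, n) = -2 (O(l, n) = 4 - 6 = -2)
(-17627 + O(k(14, G), 148)) + t(-141) = (-17627 - 2) + 64 = -17629 + 64 = -17565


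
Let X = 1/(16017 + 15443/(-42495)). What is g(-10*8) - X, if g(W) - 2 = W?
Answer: -53088946311/680626972 ≈ -78.000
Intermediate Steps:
g(W) = 2 + W
X = 42495/680626972 (X = 1/(16017 + 15443*(-1/42495)) = 1/(16017 - 15443/42495) = 1/(680626972/42495) = 42495/680626972 ≈ 6.2435e-5)
g(-10*8) - X = (2 - 10*8) - 1*42495/680626972 = (2 - 80) - 42495/680626972 = -78 - 42495/680626972 = -53088946311/680626972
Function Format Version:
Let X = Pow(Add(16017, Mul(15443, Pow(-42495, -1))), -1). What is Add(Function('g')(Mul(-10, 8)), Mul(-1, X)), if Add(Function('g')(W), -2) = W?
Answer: Rational(-53088946311, 680626972) ≈ -78.000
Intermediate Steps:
Function('g')(W) = Add(2, W)
X = Rational(42495, 680626972) (X = Pow(Add(16017, Mul(15443, Rational(-1, 42495))), -1) = Pow(Add(16017, Rational(-15443, 42495)), -1) = Pow(Rational(680626972, 42495), -1) = Rational(42495, 680626972) ≈ 6.2435e-5)
Add(Function('g')(Mul(-10, 8)), Mul(-1, X)) = Add(Add(2, Mul(-10, 8)), Mul(-1, Rational(42495, 680626972))) = Add(Add(2, -80), Rational(-42495, 680626972)) = Add(-78, Rational(-42495, 680626972)) = Rational(-53088946311, 680626972)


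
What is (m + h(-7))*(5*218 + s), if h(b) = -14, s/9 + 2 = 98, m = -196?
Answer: -410340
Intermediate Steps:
s = 864 (s = -18 + 9*98 = -18 + 882 = 864)
(m + h(-7))*(5*218 + s) = (-196 - 14)*(5*218 + 864) = -210*(1090 + 864) = -210*1954 = -410340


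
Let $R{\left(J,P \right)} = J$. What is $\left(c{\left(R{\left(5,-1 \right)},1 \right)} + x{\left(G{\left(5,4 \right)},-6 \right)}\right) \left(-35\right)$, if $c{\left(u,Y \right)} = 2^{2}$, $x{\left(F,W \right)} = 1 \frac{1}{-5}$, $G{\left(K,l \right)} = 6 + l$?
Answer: $-133$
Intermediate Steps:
$x{\left(F,W \right)} = - \frac{1}{5}$ ($x{\left(F,W \right)} = 1 \left(- \frac{1}{5}\right) = - \frac{1}{5}$)
$c{\left(u,Y \right)} = 4$
$\left(c{\left(R{\left(5,-1 \right)},1 \right)} + x{\left(G{\left(5,4 \right)},-6 \right)}\right) \left(-35\right) = \left(4 - \frac{1}{5}\right) \left(-35\right) = \frac{19}{5} \left(-35\right) = -133$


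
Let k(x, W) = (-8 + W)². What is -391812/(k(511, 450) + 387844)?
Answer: -97953/145802 ≈ -0.67182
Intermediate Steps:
-391812/(k(511, 450) + 387844) = -391812/((-8 + 450)² + 387844) = -391812/(442² + 387844) = -391812/(195364 + 387844) = -391812/583208 = -391812*1/583208 = -97953/145802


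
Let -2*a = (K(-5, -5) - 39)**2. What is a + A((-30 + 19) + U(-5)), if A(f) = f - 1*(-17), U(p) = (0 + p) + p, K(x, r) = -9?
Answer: -1156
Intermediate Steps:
U(p) = 2*p (U(p) = p + p = 2*p)
a = -1152 (a = -(-9 - 39)**2/2 = -1/2*(-48)**2 = -1/2*2304 = -1152)
A(f) = 17 + f (A(f) = f + 17 = 17 + f)
a + A((-30 + 19) + U(-5)) = -1152 + (17 + ((-30 + 19) + 2*(-5))) = -1152 + (17 + (-11 - 10)) = -1152 + (17 - 21) = -1152 - 4 = -1156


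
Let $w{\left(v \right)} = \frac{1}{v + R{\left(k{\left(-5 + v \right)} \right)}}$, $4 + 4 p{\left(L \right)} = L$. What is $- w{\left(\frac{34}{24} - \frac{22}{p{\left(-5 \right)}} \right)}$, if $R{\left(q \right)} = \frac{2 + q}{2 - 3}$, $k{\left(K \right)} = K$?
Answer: $- \frac{1}{3} \approx -0.33333$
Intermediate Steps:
$p{\left(L \right)} = -1 + \frac{L}{4}$
$R{\left(q \right)} = -2 - q$ ($R{\left(q \right)} = \frac{2 + q}{-1} = \left(2 + q\right) \left(-1\right) = -2 - q$)
$w{\left(v \right)} = \frac{1}{3}$ ($w{\left(v \right)} = \frac{1}{v - \left(-3 + v\right)} = \frac{1}{3}$)
$- w{\left(\frac{34}{24} - \frac{22}{p{\left(-5 \right)}} \right)} = \left(-1\right) \frac{1}{3} = - \frac{1}{3}$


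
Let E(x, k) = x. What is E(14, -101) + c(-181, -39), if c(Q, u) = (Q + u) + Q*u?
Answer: 6853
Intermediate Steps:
c(Q, u) = Q + u + Q*u
E(14, -101) + c(-181, -39) = 14 + (-181 - 39 - 181*(-39)) = 14 + (-181 - 39 + 7059) = 14 + 6839 = 6853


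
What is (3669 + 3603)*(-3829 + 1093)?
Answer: -19896192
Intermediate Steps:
(3669 + 3603)*(-3829 + 1093) = 7272*(-2736) = -19896192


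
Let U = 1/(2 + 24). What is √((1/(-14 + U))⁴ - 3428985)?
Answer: I*√59537704392371609/131769 ≈ 1851.8*I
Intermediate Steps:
U = 1/26 ≈ 0.038462
√((1/(-14 + U))⁴ - 3428985) = √((1/(-14 + 1/26))⁴ - 3428985) = √((1/(-363/26))⁴ - 3428985) = √((-26/363)⁴ - 3428985) = √(456976/17363069361 - 3428985) = √(-59537704392371609/17363069361) = I*√59537704392371609/131769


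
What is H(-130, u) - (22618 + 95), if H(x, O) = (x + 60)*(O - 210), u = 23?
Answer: -9623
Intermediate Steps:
H(x, O) = (-210 + O)*(60 + x) (H(x, O) = (60 + x)*(-210 + O) = (-210 + O)*(60 + x))
H(-130, u) - (22618 + 95) = (-12600 - 210*(-130) + 60*23 + 23*(-130)) - (22618 + 95) = (-12600 + 27300 + 1380 - 2990) - 1*22713 = 13090 - 22713 = -9623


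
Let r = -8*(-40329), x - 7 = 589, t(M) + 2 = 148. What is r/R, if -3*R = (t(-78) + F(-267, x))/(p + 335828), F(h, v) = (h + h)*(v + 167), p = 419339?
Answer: 91365389829/50912 ≈ 1.7946e+6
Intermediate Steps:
t(M) = 146 (t(M) = -2 + 148 = 146)
x = 596 (x = 7 + 589 = 596)
r = 322632
F(h, v) = 2*h*(167 + v) (F(h, v) = (2*h)*(167 + v) = 2*h*(167 + v))
R = 407296/2265501 (R = -(146 + 2*(-267)*(167 + 596))/(3*(419339 + 335828)) = -(146 + 2*(-267)*763)/(3*755167) = -(146 - 407442)/(3*755167) = -(-407296)/(3*755167) = -⅓*(-407296/755167) = 407296/2265501 ≈ 0.17978)
r/R = 322632/(407296/2265501) = 322632*(2265501/407296) = 91365389829/50912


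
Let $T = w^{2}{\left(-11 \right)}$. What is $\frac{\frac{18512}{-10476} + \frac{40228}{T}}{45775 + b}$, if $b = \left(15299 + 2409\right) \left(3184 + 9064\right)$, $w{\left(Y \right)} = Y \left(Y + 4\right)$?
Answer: $\frac{77917720}{3368552262153309} \approx 2.3131 \cdot 10^{-8}$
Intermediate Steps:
$w{\left(Y \right)} = Y \left(4 + Y\right)$
$T = 5929$ ($T = \left(- 11 \left(4 - 11\right)\right)^{2} = \left(\left(-11\right) \left(-7\right)\right)^{2} = 77^{2} = 5929$)
$b = 216887584$ ($b = 17708 \cdot 12248 = 216887584$)
$\frac{\frac{18512}{-10476} + \frac{40228}{T}}{45775 + b} = \frac{\frac{18512}{-10476} + \frac{40228}{5929}}{45775 + 216887584} = \frac{18512 \left(- \frac{1}{10476}\right) + 40228 \cdot \frac{1}{5929}}{216933359} = \left(- \frac{4628}{2619} + \frac{40228}{5929}\right) \frac{1}{216933359} = \frac{77917720}{15528051} \cdot \frac{1}{216933359} = \frac{77917720}{3368552262153309}$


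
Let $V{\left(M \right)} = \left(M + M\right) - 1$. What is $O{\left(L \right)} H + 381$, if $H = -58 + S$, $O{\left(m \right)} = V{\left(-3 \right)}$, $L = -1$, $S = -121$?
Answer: $1634$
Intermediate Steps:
$V{\left(M \right)} = -1 + 2 M$ ($V{\left(M \right)} = 2 M - 1 = -1 + 2 M$)
$O{\left(m \right)} = -7$ ($O{\left(m \right)} = -1 + 2 \left(-3\right) = -1 - 6 = -7$)
$H = -179$ ($H = -58 - 121 = -179$)
$O{\left(L \right)} H + 381 = \left(-7\right) \left(-179\right) + 381 = 1253 + 381 = 1634$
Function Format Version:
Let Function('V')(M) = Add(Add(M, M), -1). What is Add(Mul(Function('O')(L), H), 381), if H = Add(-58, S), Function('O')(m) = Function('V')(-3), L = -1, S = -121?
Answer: 1634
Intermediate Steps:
Function('V')(M) = Add(-1, Mul(2, M)) (Function('V')(M) = Add(Mul(2, M), -1) = Add(-1, Mul(2, M)))
Function('O')(m) = -7 (Function('O')(m) = Add(-1, Mul(2, -3)) = Add(-1, -6) = -7)
H = -179 (H = Add(-58, -121) = -179)
Add(Mul(Function('O')(L), H), 381) = Add(Mul(-7, -179), 381) = Add(1253, 381) = 1634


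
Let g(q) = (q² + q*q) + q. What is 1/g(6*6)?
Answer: 1/2628 ≈ 0.00038052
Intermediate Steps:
g(q) = q + 2*q² (g(q) = (q² + q²) + q = 2*q² + q = q + 2*q²)
1/g(6*6) = 1/((6*6)*(1 + 2*(6*6))) = 1/(36*(1 + 2*36)) = 1/(36*(1 + 72)) = 1/(36*73) = 1/2628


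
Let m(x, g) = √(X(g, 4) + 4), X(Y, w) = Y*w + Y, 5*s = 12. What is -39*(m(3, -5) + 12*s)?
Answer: -5616/5 - 39*I*√21 ≈ -1123.2 - 178.72*I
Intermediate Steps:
s = 12/5 (s = (⅕)*12 = 12/5 ≈ 2.4000)
X(Y, w) = Y + Y*w
m(x, g) = √(4 + 5*g) (m(x, g) = √(g*(1 + 4) + 4) = √(g*5 + 4) = √(5*g + 4) = √(4 + 5*g))
-39*(m(3, -5) + 12*s) = -39*(√(4 + 5*(-5)) + 12*(12/5)) = -39*(√(4 - 25) + 144/5) = -39*(√(-21) + 144/5) = -39*(I*√21 + 144/5) = -39*(144/5 + I*√21) = -5616/5 - 39*I*√21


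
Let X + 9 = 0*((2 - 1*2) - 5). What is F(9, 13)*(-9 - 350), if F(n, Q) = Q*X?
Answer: 42003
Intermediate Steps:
X = -9 (X = -9 + 0*((2 - 1*2) - 5) = -9 + 0*((2 - 2) - 5) = -9 + 0*(0 - 5) = -9 + 0*(-5) = -9 + 0 = -9)
F(n, Q) = -9*Q (F(n, Q) = Q*(-9) = -9*Q)
F(9, 13)*(-9 - 350) = (-9*13)*(-9 - 350) = -117*(-359) = 42003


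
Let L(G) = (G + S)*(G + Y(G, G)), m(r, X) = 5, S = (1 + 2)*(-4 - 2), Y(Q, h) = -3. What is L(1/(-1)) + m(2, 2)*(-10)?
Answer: 26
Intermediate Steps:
S = -18 (S = 3*(-6) = -18)
L(G) = (-18 + G)*(-3 + G) (L(G) = (G - 18)*(G - 3) = (-18 + G)*(-3 + G))
L(1/(-1)) + m(2, 2)*(-10) = (54 + (1/(-1))² - 21/(-1)) + 5*(-10) = (54 + (-1)² - 21*(-1)) - 50 = (54 + 1 + 21) - 50 = 76 - 50 = 26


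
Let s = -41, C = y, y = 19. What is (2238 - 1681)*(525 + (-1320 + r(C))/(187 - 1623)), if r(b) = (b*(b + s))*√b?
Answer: 105164385/359 + 116413*√19/718 ≈ 2.9364e+5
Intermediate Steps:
C = 19
r(b) = b^(3/2)*(-41 + b) (r(b) = (b*(b - 41))*√b = (b*(-41 + b))*√b = b^(3/2)*(-41 + b))
(2238 - 1681)*(525 + (-1320 + r(C))/(187 - 1623)) = (2238 - 1681)*(525 + (-1320 + 19^(3/2)*(-41 + 19))/(187 - 1623)) = 557*(525 + (-1320 + (19*√19)*(-22))/(-1436)) = 557*(525 + (-1320 - 418*√19)*(-1/1436)) = 557*(525 + (330/359 + 209*√19/718)) = 557*(188805/359 + 209*√19/718) = 105164385/359 + 116413*√19/718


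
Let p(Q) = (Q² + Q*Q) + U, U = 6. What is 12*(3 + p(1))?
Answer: 132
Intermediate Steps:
p(Q) = 6 + 2*Q² (p(Q) = (Q² + Q*Q) + 6 = (Q² + Q²) + 6 = 2*Q² + 6 = 6 + 2*Q²)
12*(3 + p(1)) = 12*(3 + (6 + 2*1²)) = 12*(3 + (6 + 2*1)) = 12*(3 + (6 + 2)) = 12*(3 + 8) = 12*11 = 132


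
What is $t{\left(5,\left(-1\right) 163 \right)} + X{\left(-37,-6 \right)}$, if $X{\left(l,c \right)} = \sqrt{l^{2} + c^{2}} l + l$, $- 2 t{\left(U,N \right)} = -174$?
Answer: $50 - 37 \sqrt{1405} \approx -1336.9$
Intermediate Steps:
$t{\left(U,N \right)} = 87$ ($t{\left(U,N \right)} = \left(- \frac{1}{2}\right) \left(-174\right) = 87$)
$X{\left(l,c \right)} = l + l \sqrt{c^{2} + l^{2}}$ ($X{\left(l,c \right)} = \sqrt{c^{2} + l^{2}} l + l = l \sqrt{c^{2} + l^{2}} + l = l + l \sqrt{c^{2} + l^{2}}$)
$t{\left(5,\left(-1\right) 163 \right)} + X{\left(-37,-6 \right)} = 87 - 37 \left(1 + \sqrt{\left(-6\right)^{2} + \left(-37\right)^{2}}\right) = 87 - 37 \left(1 + \sqrt{36 + 1369}\right) = 87 - 37 \left(1 + \sqrt{1405}\right) = 87 - \left(37 + 37 \sqrt{1405}\right) = 50 - 37 \sqrt{1405}$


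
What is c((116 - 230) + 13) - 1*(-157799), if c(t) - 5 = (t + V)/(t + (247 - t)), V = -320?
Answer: 38977167/247 ≈ 1.5780e+5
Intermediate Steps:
c(t) = 915/247 + t/247 (c(t) = 5 + (t - 320)/(t + (247 - t)) = 5 + (-320 + t)/247 = 5 + (-320 + t)*(1/247) = 5 + (-320/247 + t/247) = 915/247 + t/247)
c((116 - 230) + 13) - 1*(-157799) = (915/247 + ((116 - 230) + 13)/247) - 1*(-157799) = (915/247 + (-114 + 13)/247) + 157799 = (915/247 + (1/247)*(-101)) + 157799 = (915/247 - 101/247) + 157799 = 814/247 + 157799 = 38977167/247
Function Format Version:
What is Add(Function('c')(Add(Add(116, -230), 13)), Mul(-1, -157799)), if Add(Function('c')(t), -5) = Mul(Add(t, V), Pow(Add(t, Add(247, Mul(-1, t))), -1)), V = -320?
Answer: Rational(38977167, 247) ≈ 1.5780e+5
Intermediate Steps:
Function('c')(t) = Add(Rational(915, 247), Mul(Rational(1, 247), t)) (Function('c')(t) = Add(5, Mul(Add(t, -320), Pow(Add(t, Add(247, Mul(-1, t))), -1))) = Add(5, Mul(Add(-320, t), Pow(247, -1))) = Add(5, Mul(Add(-320, t), Rational(1, 247))) = Add(5, Add(Rational(-320, 247), Mul(Rational(1, 247), t))) = Add(Rational(915, 247), Mul(Rational(1, 247), t)))
Add(Function('c')(Add(Add(116, -230), 13)), Mul(-1, -157799)) = Add(Add(Rational(915, 247), Mul(Rational(1, 247), Add(Add(116, -230), 13))), Mul(-1, -157799)) = Add(Add(Rational(915, 247), Mul(Rational(1, 247), Add(-114, 13))), 157799) = Add(Add(Rational(915, 247), Mul(Rational(1, 247), -101)), 157799) = Add(Add(Rational(915, 247), Rational(-101, 247)), 157799) = Add(Rational(814, 247), 157799) = Rational(38977167, 247)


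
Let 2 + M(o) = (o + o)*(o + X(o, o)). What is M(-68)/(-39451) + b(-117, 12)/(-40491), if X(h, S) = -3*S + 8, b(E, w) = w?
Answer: 264194438/532470147 ≈ 0.49617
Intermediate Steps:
X(h, S) = 8 - 3*S
M(o) = -2 + 2*o*(8 - 2*o) (M(o) = -2 + (o + o)*(o + (8 - 3*o)) = -2 + (2*o)*(8 - 2*o) = -2 + 2*o*(8 - 2*o))
M(-68)/(-39451) + b(-117, 12)/(-40491) = (-2 - 4*(-68)² + 16*(-68))/(-39451) + 12/(-40491) = (-2 - 4*4624 - 1088)*(-1/39451) + 12*(-1/40491) = (-2 - 18496 - 1088)*(-1/39451) - 4/13497 = -19586*(-1/39451) - 4/13497 = 19586/39451 - 4/13497 = 264194438/532470147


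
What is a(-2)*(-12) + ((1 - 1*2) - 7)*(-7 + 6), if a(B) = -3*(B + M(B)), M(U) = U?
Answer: -136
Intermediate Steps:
a(B) = -6*B (a(B) = -3*(B + B) = -6*B)
a(-2)*(-12) + ((1 - 1*2) - 7)*(-7 + 6) = -6*(-2)*(-12) + ((1 - 1*2) - 7)*(-7 + 6) = 12*(-12) + ((1 - 2) - 7)*(-1) = -144 + (-1 - 7)*(-1) = -144 - 8*(-1) = -144 + 8 = -136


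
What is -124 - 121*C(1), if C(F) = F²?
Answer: -245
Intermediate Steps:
-124 - 121*C(1) = -124 - 121*1² = -124 - 121*1 = -124 - 121 = -245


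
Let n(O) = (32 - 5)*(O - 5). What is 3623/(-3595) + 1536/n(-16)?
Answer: -2525387/679455 ≈ -3.7168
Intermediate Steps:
n(O) = -135 + 27*O (n(O) = 27*(-5 + O) = -135 + 27*O)
3623/(-3595) + 1536/n(-16) = 3623/(-3595) + 1536/(-135 + 27*(-16)) = 3623*(-1/3595) + 1536/(-135 - 432) = -3623/3595 + 1536/(-567) = -3623/3595 + 1536*(-1/567) = -3623/3595 - 512/189 = -2525387/679455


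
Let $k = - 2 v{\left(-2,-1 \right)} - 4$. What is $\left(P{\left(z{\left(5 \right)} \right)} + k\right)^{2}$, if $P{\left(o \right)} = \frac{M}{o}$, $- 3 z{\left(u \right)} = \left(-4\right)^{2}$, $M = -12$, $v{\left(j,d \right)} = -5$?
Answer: $\frac{1089}{16} \approx 68.063$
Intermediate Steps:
$z{\left(u \right)} = - \frac{16}{3}$ ($z{\left(u \right)} = - \frac{\left(-4\right)^{2}}{3} = \left(- \frac{1}{3}\right) 16 = - \frac{16}{3}$)
$k = 6$ ($k = \left(-2\right) \left(-5\right) - 4 = 10 - 4 = 6$)
$P{\left(o \right)} = - \frac{12}{o}$
$\left(P{\left(z{\left(5 \right)} \right)} + k\right)^{2} = \left(- \frac{12}{- \frac{16}{3}} + 6\right)^{2} = \left(\left(-12\right) \left(- \frac{3}{16}\right) + 6\right)^{2} = \left(\frac{9}{4} + 6\right)^{2} = \left(\frac{33}{4}\right)^{2} = \frac{1089}{16}$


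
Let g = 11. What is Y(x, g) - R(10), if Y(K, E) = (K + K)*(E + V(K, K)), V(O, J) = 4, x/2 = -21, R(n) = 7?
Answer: -1267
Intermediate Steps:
x = -42 (x = 2*(-21) = -42)
Y(K, E) = 2*K*(4 + E) (Y(K, E) = (K + K)*(E + 4) = (2*K)*(4 + E) = 2*K*(4 + E))
Y(x, g) - R(10) = 2*(-42)*(4 + 11) - 1*7 = 2*(-42)*15 - 7 = -1260 - 7 = -1267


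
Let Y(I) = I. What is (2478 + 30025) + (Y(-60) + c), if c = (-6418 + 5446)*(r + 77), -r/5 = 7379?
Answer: 35819539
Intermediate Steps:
r = -36895 (r = -5*7379 = -36895)
c = 35787096 (c = (-6418 + 5446)*(-36895 + 77) = -972*(-36818) = 35787096)
(2478 + 30025) + (Y(-60) + c) = (2478 + 30025) + (-60 + 35787096) = 32503 + 35787036 = 35819539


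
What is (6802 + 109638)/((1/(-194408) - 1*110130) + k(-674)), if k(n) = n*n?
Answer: 22636867520/66904735567 ≈ 0.33834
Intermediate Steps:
k(n) = n**2
(6802 + 109638)/((1/(-194408) - 1*110130) + k(-674)) = (6802 + 109638)/((1/(-194408) - 1*110130) + (-674)**2) = 116440/((-1/194408 - 110130) + 454276) = 116440/(-21410153041/194408 + 454276) = 116440/(66904735567/194408) = 116440*(194408/66904735567) = 22636867520/66904735567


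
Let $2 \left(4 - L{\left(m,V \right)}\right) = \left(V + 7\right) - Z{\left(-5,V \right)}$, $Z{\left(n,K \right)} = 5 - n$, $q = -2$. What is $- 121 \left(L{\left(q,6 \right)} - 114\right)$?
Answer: $\frac{26983}{2} \approx 13492.0$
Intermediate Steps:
$L{\left(m,V \right)} = \frac{11}{2} - \frac{V}{2}$ ($L{\left(m,V \right)} = 4 - \frac{\left(V + 7\right) - \left(5 - -5\right)}{2} = 4 - \frac{\left(7 + V\right) - \left(5 + 5\right)}{2} = 4 - \frac{\left(7 + V\right) - 10}{2} = 4 - \frac{-3 + V}{2} = 4 - \left(- \frac{3}{2} + \frac{V}{2}\right) = \frac{11}{2} - \frac{V}{2}$)
$- 121 \left(L{\left(q,6 \right)} - 114\right) = - 121 \left(\left(\frac{11}{2} - 3\right) - 114\right) = - 121 \left(\frac{5}{2} - 114\right) = \left(-121\right) \left(- \frac{223}{2}\right) = \frac{26983}{2}$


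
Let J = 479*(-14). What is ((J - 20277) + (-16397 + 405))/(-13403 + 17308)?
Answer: -8595/781 ≈ -11.005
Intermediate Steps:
J = -6706
((J - 20277) + (-16397 + 405))/(-13403 + 17308) = ((-6706 - 20277) + (-16397 + 405))/(-13403 + 17308) = (-26983 - 15992)/3905 = -42975*1/3905 = -8595/781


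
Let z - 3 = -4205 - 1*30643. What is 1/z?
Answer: -1/34845 ≈ -2.8699e-5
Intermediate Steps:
z = -34845 (z = 3 + (-4205 - 1*30643) = 3 + (-4205 - 30643) = 3 - 34848 = -34845)
1/z = 1/(-34845) = -1/34845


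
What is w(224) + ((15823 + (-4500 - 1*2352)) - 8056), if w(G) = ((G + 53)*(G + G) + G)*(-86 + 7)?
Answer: -9820365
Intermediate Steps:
w(G) = -79*G - 158*G*(53 + G) (w(G) = ((53 + G)*(2*G) + G)*(-79) = (2*G*(53 + G) + G)*(-79) = (G + 2*G*(53 + G))*(-79) = -79*G - 158*G*(53 + G))
w(224) + ((15823 + (-4500 - 1*2352)) - 8056) = -79*224*(107 + 2*224) + ((15823 + (-4500 - 1*2352)) - 8056) = -79*224*(107 + 448) + ((15823 + (-4500 - 2352)) - 8056) = -79*224*555 + ((15823 - 6852) - 8056) = -9821280 + (8971 - 8056) = -9821280 + 915 = -9820365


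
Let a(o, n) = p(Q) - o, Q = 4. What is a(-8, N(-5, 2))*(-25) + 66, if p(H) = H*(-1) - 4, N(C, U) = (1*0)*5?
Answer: 66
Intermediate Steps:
N(C, U) = 0 (N(C, U) = 0*5 = 0)
p(H) = -4 - H (p(H) = -H - 4 = -4 - H)
a(o, n) = -8 - o (a(o, n) = (-4 - 1*4) - o = (-4 - 4) - o = -8 - o)
a(-8, N(-5, 2))*(-25) + 66 = (-8 - 1*(-8))*(-25) + 66 = (-8 + 8)*(-25) + 66 = 0*(-25) + 66 = 0 + 66 = 66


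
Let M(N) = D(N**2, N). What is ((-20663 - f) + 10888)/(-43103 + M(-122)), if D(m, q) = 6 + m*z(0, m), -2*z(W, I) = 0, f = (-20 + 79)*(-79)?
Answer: 5114/43097 ≈ 0.11866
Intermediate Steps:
f = -4661 (f = 59*(-79) = -4661)
z(W, I) = 0 (z(W, I) = -1/2*0 = 0)
D(m, q) = 6 (D(m, q) = 6 + m*0 = 6 + 0 = 6)
M(N) = 6
((-20663 - f) + 10888)/(-43103 + M(-122)) = ((-20663 - 1*(-4661)) + 10888)/(-43103 + 6) = ((-20663 + 4661) + 10888)/(-43097) = (-16002 + 10888)*(-1/43097) = -5114*(-1/43097) = 5114/43097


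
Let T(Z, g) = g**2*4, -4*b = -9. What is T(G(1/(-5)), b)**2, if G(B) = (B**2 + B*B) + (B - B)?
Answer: 6561/16 ≈ 410.06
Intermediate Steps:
b = 9/4 (b = -1/4*(-9) = 9/4 ≈ 2.2500)
G(B) = 2*B**2 (G(B) = (B**2 + B**2) + 0 = 2*B**2 + 0 = 2*B**2)
T(Z, g) = 4*g**2
T(G(1/(-5)), b)**2 = (4*(9/4)**2)**2 = (4*(81/16))**2 = (81/4)**2 = 6561/16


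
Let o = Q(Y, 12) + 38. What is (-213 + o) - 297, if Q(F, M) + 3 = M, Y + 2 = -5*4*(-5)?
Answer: -463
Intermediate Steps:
Y = 98 (Y = -2 - 5*4*(-5) = -2 - 20*(-5) = -2 + 100 = 98)
Q(F, M) = -3 + M
o = 47 (o = (-3 + 12) + 38 = 9 + 38 = 47)
(-213 + o) - 297 = (-213 + 47) - 297 = -166 - 297 = -463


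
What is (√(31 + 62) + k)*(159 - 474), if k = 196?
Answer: -61740 - 315*√93 ≈ -64778.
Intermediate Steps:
(√(31 + 62) + k)*(159 - 474) = (√(31 + 62) + 196)*(159 - 474) = (√93 + 196)*(-315) = (196 + √93)*(-315) = -61740 - 315*√93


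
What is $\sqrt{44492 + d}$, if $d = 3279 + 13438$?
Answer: $3 \sqrt{6801} \approx 247.4$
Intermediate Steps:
$d = 16717$
$\sqrt{44492 + d} = \sqrt{44492 + 16717} = \sqrt{61209} = 3 \sqrt{6801}$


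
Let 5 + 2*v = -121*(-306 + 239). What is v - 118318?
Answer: -114267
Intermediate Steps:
v = 4051 (v = -5/2 + (-121*(-306 + 239))/2 = -5/2 + (-121*(-67))/2 = -5/2 + (1/2)*8107 = -5/2 + 8107/2 = 4051)
v - 118318 = 4051 - 118318 = -114267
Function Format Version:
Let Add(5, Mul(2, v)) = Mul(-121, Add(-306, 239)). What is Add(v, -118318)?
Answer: -114267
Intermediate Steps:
v = 4051 (v = Add(Rational(-5, 2), Mul(Rational(1, 2), Mul(-121, Add(-306, 239)))) = Add(Rational(-5, 2), Mul(Rational(1, 2), Mul(-121, -67))) = Add(Rational(-5, 2), Mul(Rational(1, 2), 8107)) = Add(Rational(-5, 2), Rational(8107, 2)) = 4051)
Add(v, -118318) = Add(4051, -118318) = -114267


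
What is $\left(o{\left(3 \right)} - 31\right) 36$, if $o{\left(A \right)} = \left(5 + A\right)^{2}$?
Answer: $1188$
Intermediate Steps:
$\left(o{\left(3 \right)} - 31\right) 36 = \left(\left(5 + 3\right)^{2} - 31\right) 36 = \left(8^{2} - 31\right) 36 = \left(64 - 31\right) 36 = 33 \cdot 36 = 1188$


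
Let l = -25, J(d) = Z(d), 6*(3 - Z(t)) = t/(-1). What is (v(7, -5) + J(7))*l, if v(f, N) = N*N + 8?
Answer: -5575/6 ≈ -929.17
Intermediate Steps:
Z(t) = 3 + t/6 (Z(t) = 3 - t/(6*(-1)) = 3 - t*(-1)/6 = 3 - (-1)*t/6 = 3 + t/6)
J(d) = 3 + d/6
v(f, N) = 8 + N**2 (v(f, N) = N**2 + 8 = 8 + N**2)
(v(7, -5) + J(7))*l = ((8 + (-5)**2) + (3 + (1/6)*7))*(-25) = ((8 + 25) + (3 + 7/6))*(-25) = (33 + 25/6)*(-25) = (223/6)*(-25) = -5575/6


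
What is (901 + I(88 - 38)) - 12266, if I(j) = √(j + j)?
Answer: -11355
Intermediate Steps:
I(j) = √2*√j (I(j) = √(2*j) = √2*√j)
(901 + I(88 - 38)) - 12266 = (901 + √2*√(88 - 38)) - 12266 = (901 + √2*√50) - 12266 = (901 + √2*(5*√2)) - 12266 = (901 + 10) - 12266 = 911 - 12266 = -11355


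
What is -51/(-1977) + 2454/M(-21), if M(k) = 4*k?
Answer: -269293/9226 ≈ -29.188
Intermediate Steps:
-51/(-1977) + 2454/M(-21) = -51/(-1977) + 2454/((4*(-21))) = -51*(-1/1977) + 2454/(-84) = 17/659 + 2454*(-1/84) = 17/659 - 409/14 = -269293/9226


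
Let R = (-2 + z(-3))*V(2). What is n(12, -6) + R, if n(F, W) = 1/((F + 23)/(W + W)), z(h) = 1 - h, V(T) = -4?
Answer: -292/35 ≈ -8.3428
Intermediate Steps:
n(F, W) = 2*W/(23 + F) (n(F, W) = 1/((23 + F)/((2*W))) = 1/((23 + F)*(1/(2*W))) = 1/((23 + F)/(2*W)) = 2*W/(23 + F))
R = -8 (R = (-2 + (1 - 1*(-3)))*(-4) = (-2 + (1 + 3))*(-4) = (-2 + 4)*(-4) = 2*(-4) = -8)
n(12, -6) + R = 2*(-6)/(23 + 12) - 8 = 2*(-6)/35 - 8 = 2*(-6)*(1/35) - 8 = -12/35 - 8 = -292/35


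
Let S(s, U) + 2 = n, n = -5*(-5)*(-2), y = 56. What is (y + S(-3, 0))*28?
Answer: 112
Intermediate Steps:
n = -50 (n = 25*(-2) = -50)
S(s, U) = -52 (S(s, U) = -2 - 50 = -52)
(y + S(-3, 0))*28 = (56 - 52)*28 = 4*28 = 112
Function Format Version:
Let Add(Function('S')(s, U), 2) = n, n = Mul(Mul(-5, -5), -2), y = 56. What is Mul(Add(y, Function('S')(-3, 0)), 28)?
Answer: 112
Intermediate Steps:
n = -50 (n = Mul(25, -2) = -50)
Function('S')(s, U) = -52 (Function('S')(s, U) = Add(-2, -50) = -52)
Mul(Add(y, Function('S')(-3, 0)), 28) = Mul(Add(56, -52), 28) = Mul(4, 28) = 112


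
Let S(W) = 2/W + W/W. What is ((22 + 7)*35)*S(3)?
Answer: 5075/3 ≈ 1691.7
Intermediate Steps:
S(W) = 1 + 2/W (S(W) = 2/W + 1 = 1 + 2/W)
((22 + 7)*35)*S(3) = ((22 + 7)*35)*((2 + 3)/3) = (29*35)*((1/3)*5) = 1015*(5/3) = 5075/3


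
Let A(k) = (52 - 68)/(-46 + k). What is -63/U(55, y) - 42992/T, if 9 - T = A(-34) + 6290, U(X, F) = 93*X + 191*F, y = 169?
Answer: 574016833/83885426 ≈ 6.8429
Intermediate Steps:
A(k) = -16/(-46 + k)
T = -31406/5 (T = 9 - (-16/(-46 - 34) + 6290) = 9 - (-16/(-80) + 6290) = 9 - (-16*(-1/80) + 6290) = 9 - (1/5 + 6290) = 9 - 1*31451/5 = 9 - 31451/5 = -31406/5 ≈ -6281.2)
-63/U(55, y) - 42992/T = -63/(93*55 + 191*169) - 42992/(-31406/5) = -63/(5115 + 32279) - 42992*(-5/31406) = -63/37394 + 107480/15703 = -63*1/37394 + 107480/15703 = -9/5342 + 107480/15703 = 574016833/83885426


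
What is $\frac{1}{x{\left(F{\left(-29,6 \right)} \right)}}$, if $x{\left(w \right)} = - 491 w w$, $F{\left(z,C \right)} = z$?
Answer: $- \frac{1}{412931} \approx -2.4217 \cdot 10^{-6}$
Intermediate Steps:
$x{\left(w \right)} = - 491 w^{2}$
$\frac{1}{x{\left(F{\left(-29,6 \right)} \right)}} = \frac{1}{\left(-491\right) \left(-29\right)^{2}} = \frac{1}{\left(-491\right) 841} = \frac{1}{-412931} = - \frac{1}{412931}$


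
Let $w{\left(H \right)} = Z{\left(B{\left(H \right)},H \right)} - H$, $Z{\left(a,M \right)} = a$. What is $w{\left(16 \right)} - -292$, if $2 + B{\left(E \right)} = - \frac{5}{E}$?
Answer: $\frac{4379}{16} \approx 273.69$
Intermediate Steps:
$B{\left(E \right)} = -2 - \frac{5}{E}$
$w{\left(H \right)} = -2 - H - \frac{5}{H}$ ($w{\left(H \right)} = \left(-2 - \frac{5}{H}\right) - H = -2 - H - \frac{5}{H}$)
$w{\left(16 \right)} - -292 = \left(-2 - 16 - \frac{5}{16}\right) - -292 = \left(-2 - 16 - \frac{5}{16}\right) + 292 = - \frac{293}{16} + 292 = \frac{4379}{16}$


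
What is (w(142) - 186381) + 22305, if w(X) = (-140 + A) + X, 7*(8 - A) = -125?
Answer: -1148337/7 ≈ -1.6405e+5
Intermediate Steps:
A = 181/7 (A = 8 - ⅐*(-125) = 8 + 125/7 = 181/7 ≈ 25.857)
w(X) = -799/7 + X (w(X) = (-140 + 181/7) + X = -799/7 + X)
(w(142) - 186381) + 22305 = ((-799/7 + 142) - 186381) + 22305 = (195/7 - 186381) + 22305 = -1304472/7 + 22305 = -1148337/7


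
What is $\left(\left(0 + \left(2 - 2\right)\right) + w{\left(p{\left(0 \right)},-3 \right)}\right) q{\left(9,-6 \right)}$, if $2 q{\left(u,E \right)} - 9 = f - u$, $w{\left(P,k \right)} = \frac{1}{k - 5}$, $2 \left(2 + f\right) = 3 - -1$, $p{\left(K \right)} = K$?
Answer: $0$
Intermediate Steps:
$f = 0$ ($f = -2 + \frac{3 - -1}{2} = -2 + \frac{3 + 1}{2} = -2 + \frac{1}{2} \cdot 4 = -2 + 2 = 0$)
$w{\left(P,k \right)} = \frac{1}{-5 + k}$
$q{\left(u,E \right)} = \frac{9}{2} - \frac{u}{2}$ ($q{\left(u,E \right)} = \frac{9}{2} + \frac{0 - u}{2} = \frac{9}{2} + \frac{\left(-1\right) u}{2} = \frac{9}{2} - \frac{u}{2}$)
$\left(\left(0 + \left(2 - 2\right)\right) + w{\left(p{\left(0 \right)},-3 \right)}\right) q{\left(9,-6 \right)} = \left(\left(0 + \left(2 - 2\right)\right) + \frac{1}{-5 - 3}\right) \left(\frac{9}{2} - \frac{9}{2}\right) = \left(\left(0 + 0\right) + \frac{1}{-8}\right) \left(\frac{9}{2} - \frac{9}{2}\right) = \left(0 - \frac{1}{8}\right) 0 = \left(- \frac{1}{8}\right) 0 = 0$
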